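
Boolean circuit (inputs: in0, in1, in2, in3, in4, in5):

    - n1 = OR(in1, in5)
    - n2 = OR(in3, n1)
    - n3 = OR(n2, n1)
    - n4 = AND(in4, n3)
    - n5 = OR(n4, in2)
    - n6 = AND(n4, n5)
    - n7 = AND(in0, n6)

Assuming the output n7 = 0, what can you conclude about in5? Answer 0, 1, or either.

Both values of in5 occur among assignments with n7 = 0:
  in5=0: in0=0, in1=0, in2=0, in3=0, in4=0, in5=0
  in5=1: in0=0, in1=0, in2=0, in3=0, in4=0, in5=1

either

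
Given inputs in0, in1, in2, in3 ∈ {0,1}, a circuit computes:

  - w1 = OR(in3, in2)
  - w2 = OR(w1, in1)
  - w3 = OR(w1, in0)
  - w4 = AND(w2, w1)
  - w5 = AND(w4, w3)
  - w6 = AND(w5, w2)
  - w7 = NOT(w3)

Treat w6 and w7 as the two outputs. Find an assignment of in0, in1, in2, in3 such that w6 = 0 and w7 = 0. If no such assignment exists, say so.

in0=1 in1=0 in2=0 in3=0

Check with in0=1 in1=0 in2=0 in3=0:
w1 = OR(in3, in2) = OR(0, 0) = 0
w2 = OR(w1, in1) = OR(0, 0) = 0
w3 = OR(w1, in0) = OR(0, 1) = 1
w4 = AND(w2, w1) = AND(0, 0) = 0
w5 = AND(w4, w3) = AND(0, 1) = 0
w6 = AND(w5, w2) = AND(0, 0) = 0
w7 = NOT(w3) = NOT 1 = 0
So w6 = 0 and w7 = 0.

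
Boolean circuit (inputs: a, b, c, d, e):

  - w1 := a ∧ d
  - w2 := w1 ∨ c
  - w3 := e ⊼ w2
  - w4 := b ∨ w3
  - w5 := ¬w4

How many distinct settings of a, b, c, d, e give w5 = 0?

27

w5 = ¬w4 must be 0, so w4 = 1.
w4 = b ∨ w3 must be 1, so at least one of b, w3 is 1.
Enumerating the 32 input combinations, 27 give w5 = 0 and 5 give w5 = 1.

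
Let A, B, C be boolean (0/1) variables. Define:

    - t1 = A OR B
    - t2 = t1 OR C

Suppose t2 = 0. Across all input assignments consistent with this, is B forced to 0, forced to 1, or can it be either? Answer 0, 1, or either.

0

t2 = t1 OR C must be 0, so both t1 = 0 and C = 0.
t1 = A OR B must be 0, so both A = 0 and B = 0.
Every assignment with t2 = 0 has B = 0; there are 1 such assignment(s).
  A=0, B=0, C=0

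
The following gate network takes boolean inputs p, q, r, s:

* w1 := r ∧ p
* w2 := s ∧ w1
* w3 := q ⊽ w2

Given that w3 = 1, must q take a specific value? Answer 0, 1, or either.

w3 = q ⊽ w2 must be 1, so both q = 0 and w2 = 0.
w2 = s ∧ w1 must be 0, so at least one of s, w1 is 0.
Every assignment with w3 = 1 has q = 0; there are 7 such assignment(s).

0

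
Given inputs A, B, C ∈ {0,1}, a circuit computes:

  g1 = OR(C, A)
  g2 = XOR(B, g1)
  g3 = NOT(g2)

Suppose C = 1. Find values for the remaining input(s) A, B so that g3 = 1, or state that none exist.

g3 = NOT(g2) must be 1, so g2 = 0.
g2 = XOR(B, g1) must be 0, so B and g1 are equal.
Check with C = 1 and A=0, B=1:
g1 = OR(C, A) = OR(1, 0) = 1
g2 = XOR(B, g1) = XOR(1, 1) = 0
g3 = NOT(g2) = NOT 0 = 1
So g3 = 1.

A=0, B=1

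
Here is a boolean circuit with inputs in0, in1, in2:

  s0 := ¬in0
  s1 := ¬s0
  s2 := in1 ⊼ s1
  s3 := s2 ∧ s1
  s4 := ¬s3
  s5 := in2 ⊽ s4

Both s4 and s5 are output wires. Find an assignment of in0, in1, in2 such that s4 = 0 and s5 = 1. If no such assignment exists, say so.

Check with in0=1 in1=0 in2=0:
s0 = ¬in0 = ¬1 = 0
s1 = ¬s0 = ¬0 = 1
s2 = in1 ⊼ s1 = 0 ⊼ 1 = 1
s3 = s2 ∧ s1 = 1 ∧ 1 = 1
s4 = ¬s3 = ¬1 = 0
s5 = in2 ⊽ s4 = 0 ⊽ 0 = 1
So s4 = 0 and s5 = 1.

in0=1 in1=0 in2=0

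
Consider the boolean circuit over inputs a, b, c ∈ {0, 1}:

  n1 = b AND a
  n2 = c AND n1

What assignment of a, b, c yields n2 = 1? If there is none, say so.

Check with a=1, b=1, c=1:
n1 = b AND a = 1 AND 1 = 1
n2 = c AND n1 = 1 AND 1 = 1
So n2 = 1 as required.

a=1, b=1, c=1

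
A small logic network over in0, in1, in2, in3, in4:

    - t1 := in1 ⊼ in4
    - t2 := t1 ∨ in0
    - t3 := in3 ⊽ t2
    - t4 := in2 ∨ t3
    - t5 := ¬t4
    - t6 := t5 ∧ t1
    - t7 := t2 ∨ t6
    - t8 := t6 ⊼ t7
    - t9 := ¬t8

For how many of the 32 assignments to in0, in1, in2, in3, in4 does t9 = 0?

20

t9 = ¬t8 must be 0, so t8 = 1.
Enumerating the 32 input combinations, 20 give t9 = 0 and 12 give t9 = 1.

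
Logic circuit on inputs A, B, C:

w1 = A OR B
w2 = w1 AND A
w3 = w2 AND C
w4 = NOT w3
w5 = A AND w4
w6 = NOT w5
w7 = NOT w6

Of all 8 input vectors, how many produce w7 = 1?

w7 = NOT w6 must be 1, so w6 = 0.
w6 = NOT w5 must be 0, so w5 = 1.
w5 = A AND w4 must be 1, so both A = 1 and w4 = 1.
Satisfying assignments:
  A=1, B=0, C=0
  A=1, B=1, C=0

2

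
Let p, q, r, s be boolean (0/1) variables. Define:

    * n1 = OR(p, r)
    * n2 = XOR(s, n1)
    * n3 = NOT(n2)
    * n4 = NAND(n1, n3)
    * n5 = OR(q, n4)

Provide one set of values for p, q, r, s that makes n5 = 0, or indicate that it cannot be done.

p=0, q=0, r=1, s=1

Check with p=0, q=0, r=1, s=1:
n1 = OR(p, r) = OR(0, 1) = 1
n2 = XOR(s, n1) = XOR(1, 1) = 0
n3 = NOT(n2) = NOT 0 = 1
n4 = NAND(n1, n3) = NAND(1, 1) = 0
n5 = OR(q, n4) = OR(0, 0) = 0
So n5 = 0 as required.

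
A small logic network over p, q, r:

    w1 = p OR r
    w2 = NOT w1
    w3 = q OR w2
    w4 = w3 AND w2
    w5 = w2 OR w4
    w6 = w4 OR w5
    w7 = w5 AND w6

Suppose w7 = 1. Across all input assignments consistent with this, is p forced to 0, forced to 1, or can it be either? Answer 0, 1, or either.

w7 = w5 AND w6 must be 1, so both w5 = 1 and w6 = 1.
Every assignment with w7 = 1 has p = 0; there are 2 such assignment(s).
  p=0, q=0, r=0
  p=0, q=1, r=0

0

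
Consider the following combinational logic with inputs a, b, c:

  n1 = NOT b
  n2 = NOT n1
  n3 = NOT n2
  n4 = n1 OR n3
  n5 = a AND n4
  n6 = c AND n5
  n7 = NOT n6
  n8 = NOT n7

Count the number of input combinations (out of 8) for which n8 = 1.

1

n8 = NOT n7 must be 1, so n7 = 0.
Satisfying assignments:
  a=1, b=0, c=1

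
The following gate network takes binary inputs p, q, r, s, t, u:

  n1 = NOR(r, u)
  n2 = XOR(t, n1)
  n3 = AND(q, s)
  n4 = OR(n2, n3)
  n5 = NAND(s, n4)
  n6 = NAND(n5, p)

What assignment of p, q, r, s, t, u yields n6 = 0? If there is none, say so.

p=1, q=1, r=0, s=0, t=1, u=0

Check with p=1, q=1, r=0, s=0, t=1, u=0:
n1 = NOR(r, u) = NOR(0, 0) = 1
n2 = XOR(t, n1) = XOR(1, 1) = 0
n3 = AND(q, s) = AND(1, 0) = 0
n4 = OR(n2, n3) = OR(0, 0) = 0
n5 = NAND(s, n4) = NAND(0, 0) = 1
n6 = NAND(n5, p) = NAND(1, 1) = 0
So n6 = 0 as required.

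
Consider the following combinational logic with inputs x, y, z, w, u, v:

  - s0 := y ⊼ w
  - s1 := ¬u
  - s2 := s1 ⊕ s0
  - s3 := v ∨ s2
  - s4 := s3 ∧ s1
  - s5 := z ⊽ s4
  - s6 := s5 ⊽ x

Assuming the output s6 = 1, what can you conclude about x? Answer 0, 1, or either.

0

s6 = s5 ⊽ x must be 1, so both s5 = 0 and x = 0.
s5 = z ⊽ s4 must be 0, so at least one of z, s4 is 1.
Every assignment with s6 = 1 has x = 0; there are 21 such assignment(s).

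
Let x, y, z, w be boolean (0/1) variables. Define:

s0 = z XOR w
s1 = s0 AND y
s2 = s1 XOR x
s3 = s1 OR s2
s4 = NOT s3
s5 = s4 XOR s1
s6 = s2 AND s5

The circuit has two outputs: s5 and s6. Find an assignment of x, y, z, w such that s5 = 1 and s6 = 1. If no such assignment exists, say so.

Check with x=0, y=1, z=1, w=0:
s0 = z XOR w = 1 XOR 0 = 1
s1 = s0 AND y = 1 AND 1 = 1
s2 = s1 XOR x = 1 XOR 0 = 1
s3 = s1 OR s2 = 1 OR 1 = 1
s4 = NOT s3 = NOT 1 = 0
s5 = s4 XOR s1 = 0 XOR 1 = 1
s6 = s2 AND s5 = 1 AND 1 = 1
So s5 = 1 and s6 = 1.

x=0, y=1, z=1, w=0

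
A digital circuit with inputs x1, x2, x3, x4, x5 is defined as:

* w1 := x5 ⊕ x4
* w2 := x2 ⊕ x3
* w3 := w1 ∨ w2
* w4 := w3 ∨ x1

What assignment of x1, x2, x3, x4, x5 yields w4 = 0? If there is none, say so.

w4 = w3 ∨ x1 must be 0, so both w3 = 0 and x1 = 0.
w3 = w1 ∨ w2 must be 0, so both w1 = 0 and w2 = 0.
Check with x1=0, x2=1, x3=1, x4=1, x5=1:
w1 = x5 ⊕ x4 = 1 ⊕ 1 = 0
w2 = x2 ⊕ x3 = 1 ⊕ 1 = 0
w3 = w1 ∨ w2 = 0 ∨ 0 = 0
w4 = w3 ∨ x1 = 0 ∨ 0 = 0
So w4 = 0 as required.

x1=0, x2=1, x3=1, x4=1, x5=1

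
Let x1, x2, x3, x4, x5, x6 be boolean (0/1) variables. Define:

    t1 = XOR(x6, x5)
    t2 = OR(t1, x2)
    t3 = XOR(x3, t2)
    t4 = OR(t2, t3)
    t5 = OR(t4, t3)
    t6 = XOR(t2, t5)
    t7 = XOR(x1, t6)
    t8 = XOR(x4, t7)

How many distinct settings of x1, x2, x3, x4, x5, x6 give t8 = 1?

t8 = XOR(x4, t7) must be 1, so x4 and t7 differ.
Enumerating the 64 input combinations, 32 give t8 = 1 and 32 give t8 = 0.

32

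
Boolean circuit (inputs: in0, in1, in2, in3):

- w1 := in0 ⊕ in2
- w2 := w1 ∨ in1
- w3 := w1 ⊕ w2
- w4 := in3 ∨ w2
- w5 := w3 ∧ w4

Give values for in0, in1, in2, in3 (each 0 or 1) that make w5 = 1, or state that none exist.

in0=0 in1=1 in2=0 in3=1

Check with in0=0 in1=1 in2=0 in3=1:
w1 = in0 ⊕ in2 = 0 ⊕ 0 = 0
w2 = w1 ∨ in1 = 0 ∨ 1 = 1
w3 = w1 ⊕ w2 = 0 ⊕ 1 = 1
w4 = in3 ∨ w2 = 1 ∨ 1 = 1
w5 = w3 ∧ w4 = 1 ∧ 1 = 1
So w5 = 1 as required.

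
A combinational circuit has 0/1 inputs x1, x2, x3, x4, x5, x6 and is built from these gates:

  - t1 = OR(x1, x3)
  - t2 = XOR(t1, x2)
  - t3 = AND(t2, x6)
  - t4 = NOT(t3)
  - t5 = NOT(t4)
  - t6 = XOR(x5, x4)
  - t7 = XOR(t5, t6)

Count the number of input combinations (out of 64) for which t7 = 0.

32

t7 = XOR(t5, t6) must be 0, so t5 and t6 are equal.
Enumerating the 64 input combinations, 32 give t7 = 0 and 32 give t7 = 1.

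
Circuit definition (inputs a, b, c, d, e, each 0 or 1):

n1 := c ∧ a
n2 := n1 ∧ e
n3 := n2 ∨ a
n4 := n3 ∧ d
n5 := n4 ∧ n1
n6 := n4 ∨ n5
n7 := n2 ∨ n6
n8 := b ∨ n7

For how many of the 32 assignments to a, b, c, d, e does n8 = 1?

21

n8 = b ∨ n7 must be 1, so at least one of b, n7 is 1.
Enumerating the 32 input combinations, 21 give n8 = 1 and 11 give n8 = 0.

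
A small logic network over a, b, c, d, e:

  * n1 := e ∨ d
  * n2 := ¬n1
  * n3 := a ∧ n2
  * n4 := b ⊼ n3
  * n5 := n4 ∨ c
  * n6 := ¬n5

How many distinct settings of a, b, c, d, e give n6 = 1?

n6 = ¬n5 must be 1, so n5 = 0.
n5 = n4 ∨ c must be 0, so both n4 = 0 and c = 0.
Enumerating the 32 input combinations, 1 give n6 = 1 and 31 give n6 = 0.

1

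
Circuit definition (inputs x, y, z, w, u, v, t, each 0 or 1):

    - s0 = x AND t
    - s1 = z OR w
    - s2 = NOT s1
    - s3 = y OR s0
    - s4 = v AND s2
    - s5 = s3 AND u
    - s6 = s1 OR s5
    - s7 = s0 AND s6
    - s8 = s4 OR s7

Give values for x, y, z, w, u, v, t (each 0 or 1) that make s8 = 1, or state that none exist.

x=0, y=0, z=0, w=0, u=0, v=1, t=1

s8 = s4 OR s7 must be 1, so at least one of s4, s7 is 1.
Check with x=0, y=0, z=0, w=0, u=0, v=1, t=1:
s0 = x AND t = 0 AND 1 = 0
s1 = z OR w = 0 OR 0 = 0
s2 = NOT s1 = NOT 0 = 1
s3 = y OR s0 = 0 OR 0 = 0
s4 = v AND s2 = 1 AND 1 = 1
s5 = s3 AND u = 0 AND 0 = 0
s6 = s1 OR s5 = 0 OR 0 = 0
s7 = s0 AND s6 = 0 AND 0 = 0
s8 = s4 OR s7 = 1 OR 0 = 1
So s8 = 1 as required.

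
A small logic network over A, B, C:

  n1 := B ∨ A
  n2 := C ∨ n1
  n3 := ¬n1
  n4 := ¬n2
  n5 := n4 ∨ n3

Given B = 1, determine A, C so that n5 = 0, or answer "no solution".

A=0, C=0

n5 = n4 ∨ n3 must be 0, so both n4 = 0 and n3 = 0.
Check with B = 1 and A=0, C=0:
n1 = B ∨ A = 1 ∨ 0 = 1
n2 = C ∨ n1 = 0 ∨ 1 = 1
n3 = ¬n1 = ¬1 = 0
n4 = ¬n2 = ¬1 = 0
n5 = n4 ∨ n3 = 0 ∨ 0 = 0
So n5 = 0.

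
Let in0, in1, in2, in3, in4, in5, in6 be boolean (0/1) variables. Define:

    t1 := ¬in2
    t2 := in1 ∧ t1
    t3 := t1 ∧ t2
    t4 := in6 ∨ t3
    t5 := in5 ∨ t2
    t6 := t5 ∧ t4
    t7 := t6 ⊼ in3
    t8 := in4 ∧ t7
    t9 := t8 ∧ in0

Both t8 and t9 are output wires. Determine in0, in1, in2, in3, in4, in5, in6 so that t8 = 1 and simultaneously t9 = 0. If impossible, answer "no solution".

in0=0 in1=1 in2=1 in3=0 in4=1 in5=0 in6=1

Check with in0=0 in1=1 in2=1 in3=0 in4=1 in5=0 in6=1:
t1 = ¬in2 = ¬1 = 0
t2 = in1 ∧ t1 = 1 ∧ 0 = 0
t3 = t1 ∧ t2 = 0 ∧ 0 = 0
t4 = in6 ∨ t3 = 1 ∨ 0 = 1
t5 = in5 ∨ t2 = 0 ∨ 0 = 0
t6 = t5 ∧ t4 = 0 ∧ 1 = 0
t7 = t6 ⊼ in3 = 0 ⊼ 0 = 1
t8 = in4 ∧ t7 = 1 ∧ 1 = 1
t9 = t8 ∧ in0 = 1 ∧ 0 = 0
So t8 = 1 and t9 = 0.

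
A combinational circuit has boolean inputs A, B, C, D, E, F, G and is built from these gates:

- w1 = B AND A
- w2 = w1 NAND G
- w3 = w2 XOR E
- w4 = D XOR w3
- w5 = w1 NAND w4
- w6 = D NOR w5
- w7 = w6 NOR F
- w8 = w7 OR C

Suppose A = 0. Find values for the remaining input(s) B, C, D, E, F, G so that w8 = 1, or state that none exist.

B=1 C=1 D=0 E=0 F=0 G=0

Check with A = 0 and B=1, C=1, D=0, E=0, F=0, G=0:
w1 = B AND A = 1 AND 0 = 0
w2 = w1 NAND G = 0 NAND 0 = 1
w3 = w2 XOR E = 1 XOR 0 = 1
w4 = D XOR w3 = 0 XOR 1 = 1
w5 = w1 NAND w4 = 0 NAND 1 = 1
w6 = D NOR w5 = 0 NOR 1 = 0
w7 = w6 NOR F = 0 NOR 0 = 1
w8 = w7 OR C = 1 OR 1 = 1
So w8 = 1.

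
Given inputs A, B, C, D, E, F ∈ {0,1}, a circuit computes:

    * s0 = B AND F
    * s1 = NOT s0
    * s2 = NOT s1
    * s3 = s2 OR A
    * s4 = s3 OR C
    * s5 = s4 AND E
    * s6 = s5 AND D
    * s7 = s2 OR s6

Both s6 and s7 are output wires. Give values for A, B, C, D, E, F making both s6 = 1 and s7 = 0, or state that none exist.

no solution exists

Across all 64 input combinations, none give both s6 = 1 and s7 = 0.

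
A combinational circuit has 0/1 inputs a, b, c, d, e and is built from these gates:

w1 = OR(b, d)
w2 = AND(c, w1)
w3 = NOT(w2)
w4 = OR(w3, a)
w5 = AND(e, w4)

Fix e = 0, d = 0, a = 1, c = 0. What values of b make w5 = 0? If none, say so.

Check with e = 0, d = 0, a = 1, c = 0 and b=0:
w1 = OR(b, d) = OR(0, 0) = 0
w2 = AND(c, w1) = AND(0, 0) = 0
w3 = NOT(w2) = NOT 0 = 1
w4 = OR(w3, a) = OR(1, 1) = 1
w5 = AND(e, w4) = AND(0, 1) = 0
So w5 = 0.

b=0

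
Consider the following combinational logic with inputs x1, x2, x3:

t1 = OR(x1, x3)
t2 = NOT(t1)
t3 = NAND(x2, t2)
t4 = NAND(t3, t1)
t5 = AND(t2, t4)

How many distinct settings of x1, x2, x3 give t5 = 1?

2

t5 = AND(t2, t4) must be 1, so both t2 = 1 and t4 = 1.
Satisfying assignments:
  x1=0, x2=0, x3=0
  x1=0, x2=1, x3=0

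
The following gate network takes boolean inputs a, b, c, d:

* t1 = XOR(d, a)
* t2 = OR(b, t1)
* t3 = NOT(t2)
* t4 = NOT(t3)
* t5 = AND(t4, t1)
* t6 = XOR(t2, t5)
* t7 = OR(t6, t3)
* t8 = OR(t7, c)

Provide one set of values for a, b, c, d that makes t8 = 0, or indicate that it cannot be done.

Check with a=1 b=1 c=0 d=0:
t1 = XOR(d, a) = XOR(0, 1) = 1
t2 = OR(b, t1) = OR(1, 1) = 1
t3 = NOT(t2) = NOT 1 = 0
t4 = NOT(t3) = NOT 0 = 1
t5 = AND(t4, t1) = AND(1, 1) = 1
t6 = XOR(t2, t5) = XOR(1, 1) = 0
t7 = OR(t6, t3) = OR(0, 0) = 0
t8 = OR(t7, c) = OR(0, 0) = 0
So t8 = 0 as required.

a=1 b=1 c=0 d=0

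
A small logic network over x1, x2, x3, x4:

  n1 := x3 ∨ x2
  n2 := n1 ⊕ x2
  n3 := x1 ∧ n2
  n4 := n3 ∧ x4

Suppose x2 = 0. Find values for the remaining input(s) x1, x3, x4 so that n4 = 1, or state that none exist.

Check with x2 = 0 and x1=1, x3=1, x4=1:
n1 = x3 ∨ x2 = 1 ∨ 0 = 1
n2 = n1 ⊕ x2 = 1 ⊕ 0 = 1
n3 = x1 ∧ n2 = 1 ∧ 1 = 1
n4 = n3 ∧ x4 = 1 ∧ 1 = 1
So n4 = 1.

x1=1, x3=1, x4=1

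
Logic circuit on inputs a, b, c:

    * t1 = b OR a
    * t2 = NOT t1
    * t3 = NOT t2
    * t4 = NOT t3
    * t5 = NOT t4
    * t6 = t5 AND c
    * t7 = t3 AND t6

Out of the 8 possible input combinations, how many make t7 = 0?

5

t7 = t3 AND t6 must be 0, so at least one of t3, t6 is 0.
Enumerating the 8 input combinations, 5 give t7 = 0 and 3 give t7 = 1.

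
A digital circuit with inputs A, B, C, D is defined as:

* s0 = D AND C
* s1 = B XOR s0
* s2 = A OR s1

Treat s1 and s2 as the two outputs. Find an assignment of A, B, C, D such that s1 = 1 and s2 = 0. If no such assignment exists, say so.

no solution exists

Across all 16 input combinations, none give both s1 = 1 and s2 = 0.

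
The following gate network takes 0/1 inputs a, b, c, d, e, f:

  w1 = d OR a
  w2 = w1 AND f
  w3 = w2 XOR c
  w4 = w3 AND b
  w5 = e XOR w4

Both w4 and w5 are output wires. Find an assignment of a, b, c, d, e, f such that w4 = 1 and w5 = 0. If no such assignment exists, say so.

a=1, b=1, c=0, d=1, e=1, f=1

Check with a=1, b=1, c=0, d=1, e=1, f=1:
w1 = d OR a = 1 OR 1 = 1
w2 = w1 AND f = 1 AND 1 = 1
w3 = w2 XOR c = 1 XOR 0 = 1
w4 = w3 AND b = 1 AND 1 = 1
w5 = e XOR w4 = 1 XOR 1 = 0
So w4 = 1 and w5 = 0.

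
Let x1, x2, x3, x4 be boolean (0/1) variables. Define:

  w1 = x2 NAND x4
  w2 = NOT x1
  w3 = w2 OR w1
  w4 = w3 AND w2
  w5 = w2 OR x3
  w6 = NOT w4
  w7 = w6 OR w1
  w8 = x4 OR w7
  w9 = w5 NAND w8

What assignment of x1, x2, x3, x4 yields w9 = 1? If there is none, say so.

w9 = w5 NAND w8 must be 1, so at least one of w5, w8 is 0.
Check with x1=1, x2=1, x3=0, x4=1:
w1 = x2 NAND x4 = 1 NAND 1 = 0
w2 = NOT x1 = NOT 1 = 0
w3 = w2 OR w1 = 0 OR 0 = 0
w4 = w3 AND w2 = 0 AND 0 = 0
w5 = w2 OR x3 = 0 OR 0 = 0
w6 = NOT w4 = NOT 0 = 1
w7 = w6 OR w1 = 1 OR 0 = 1
w8 = x4 OR w7 = 1 OR 1 = 1
w9 = w5 NAND w8 = 0 NAND 1 = 1
So w9 = 1 as required.

x1=1, x2=1, x3=0, x4=1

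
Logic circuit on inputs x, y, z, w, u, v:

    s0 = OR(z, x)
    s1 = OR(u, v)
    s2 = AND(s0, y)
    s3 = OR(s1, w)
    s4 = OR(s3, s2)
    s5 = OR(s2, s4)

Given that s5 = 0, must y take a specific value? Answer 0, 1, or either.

either

Both values of y occur among assignments with s5 = 0:
  y=0: x=0, y=0, z=0, w=0, u=0, v=0
  y=1: x=0, y=1, z=0, w=0, u=0, v=0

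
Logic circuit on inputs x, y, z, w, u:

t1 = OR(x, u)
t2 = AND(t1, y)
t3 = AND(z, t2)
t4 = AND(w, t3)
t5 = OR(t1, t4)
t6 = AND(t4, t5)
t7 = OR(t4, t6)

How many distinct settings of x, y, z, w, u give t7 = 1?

t7 = OR(t4, t6) must be 1, so at least one of t4, t6 is 1.
Satisfying assignments:
  x=0, y=1, z=1, w=1, u=1
  x=1, y=1, z=1, w=1, u=0
  x=1, y=1, z=1, w=1, u=1

3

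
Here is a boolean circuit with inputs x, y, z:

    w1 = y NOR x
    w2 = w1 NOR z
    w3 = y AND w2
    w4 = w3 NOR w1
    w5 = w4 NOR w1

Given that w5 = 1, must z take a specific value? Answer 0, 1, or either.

0

w5 = w4 NOR w1 must be 1, so both w4 = 0 and w1 = 0.
w4 = w3 NOR w1 must be 0, so at least one of w3, w1 is 1.
w1 = y NOR x must be 0, so at least one of y, x is 1.
Every assignment with w5 = 1 has z = 0; there are 2 such assignment(s).
  x=0, y=1, z=0
  x=1, y=1, z=0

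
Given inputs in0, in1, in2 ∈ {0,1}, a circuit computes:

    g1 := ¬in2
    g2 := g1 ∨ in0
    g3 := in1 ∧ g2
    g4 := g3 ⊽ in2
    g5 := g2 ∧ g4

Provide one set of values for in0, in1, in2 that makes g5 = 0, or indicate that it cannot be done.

in0=1 in1=1 in2=0

g5 = g2 ∧ g4 must be 0, so at least one of g2, g4 is 0.
Check with in0=1 in1=1 in2=0:
g1 = ¬in2 = ¬0 = 1
g2 = g1 ∨ in0 = 1 ∨ 1 = 1
g3 = in1 ∧ g2 = 1 ∧ 1 = 1
g4 = g3 ⊽ in2 = 1 ⊽ 0 = 0
g5 = g2 ∧ g4 = 1 ∧ 0 = 0
So g5 = 0 as required.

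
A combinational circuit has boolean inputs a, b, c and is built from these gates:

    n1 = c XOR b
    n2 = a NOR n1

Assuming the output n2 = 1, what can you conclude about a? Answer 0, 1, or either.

n2 = a NOR n1 must be 1, so both a = 0 and n1 = 0.
n1 = c XOR b must be 0, so c and b are equal.
Every assignment with n2 = 1 has a = 0; there are 2 such assignment(s).
  a=0, b=0, c=0
  a=0, b=1, c=1

0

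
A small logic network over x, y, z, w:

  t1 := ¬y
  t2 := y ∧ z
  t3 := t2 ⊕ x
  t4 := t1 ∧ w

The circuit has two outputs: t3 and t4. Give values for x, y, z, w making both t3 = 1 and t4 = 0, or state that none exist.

Check with x=1, y=0, z=0, w=0:
t1 = ¬y = ¬0 = 1
t2 = y ∧ z = 0 ∧ 0 = 0
t3 = t2 ⊕ x = 0 ⊕ 1 = 1
t4 = t1 ∧ w = 1 ∧ 0 = 0
So t3 = 1 and t4 = 0.

x=1, y=0, z=0, w=0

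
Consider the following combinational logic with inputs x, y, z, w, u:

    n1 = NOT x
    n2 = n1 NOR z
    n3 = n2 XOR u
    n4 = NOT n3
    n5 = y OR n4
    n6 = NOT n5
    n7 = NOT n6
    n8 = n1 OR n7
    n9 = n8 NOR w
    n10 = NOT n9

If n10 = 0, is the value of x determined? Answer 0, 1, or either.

1

n10 = NOT n9 must be 0, so n9 = 1.
n9 = n8 NOR w must be 1, so both n8 = 0 and w = 0.
Every assignment with n10 = 0 has x = 1; there are 2 such assignment(s).
  x=1, y=0, z=0, w=0, u=0
  x=1, y=0, z=1, w=0, u=1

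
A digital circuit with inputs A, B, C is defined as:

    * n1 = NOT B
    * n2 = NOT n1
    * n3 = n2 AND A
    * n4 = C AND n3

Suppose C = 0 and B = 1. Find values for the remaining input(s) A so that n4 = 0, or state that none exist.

n4 = C AND n3 must be 0, so at least one of C, n3 is 0.
Check with C = 0 and B = 1 and A=1:
n1 = NOT B = NOT 1 = 0
n2 = NOT n1 = NOT 0 = 1
n3 = n2 AND A = 1 AND 1 = 1
n4 = C AND n3 = 0 AND 1 = 0
So n4 = 0.

A=1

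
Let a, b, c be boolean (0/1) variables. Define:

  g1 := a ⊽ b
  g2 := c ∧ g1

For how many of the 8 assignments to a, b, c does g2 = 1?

1

g2 = c ∧ g1 must be 1, so both c = 1 and g1 = 1.
g1 = a ⊽ b must be 1, so both a = 0 and b = 0.
Satisfying assignments:
  a=0, b=0, c=1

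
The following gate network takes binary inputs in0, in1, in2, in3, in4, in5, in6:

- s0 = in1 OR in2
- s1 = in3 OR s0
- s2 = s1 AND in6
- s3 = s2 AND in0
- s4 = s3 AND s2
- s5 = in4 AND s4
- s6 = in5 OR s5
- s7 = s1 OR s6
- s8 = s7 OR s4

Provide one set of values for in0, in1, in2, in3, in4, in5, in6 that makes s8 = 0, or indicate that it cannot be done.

s8 = s7 OR s4 must be 0, so both s7 = 0 and s4 = 0.
s7 = s1 OR s6 must be 0, so both s1 = 0 and s6 = 0.
Check with in0=1 in1=0 in2=0 in3=0 in4=1 in5=0 in6=0:
s0 = in1 OR in2 = 0 OR 0 = 0
s1 = in3 OR s0 = 0 OR 0 = 0
s2 = s1 AND in6 = 0 AND 0 = 0
s3 = s2 AND in0 = 0 AND 1 = 0
s4 = s3 AND s2 = 0 AND 0 = 0
s5 = in4 AND s4 = 1 AND 0 = 0
s6 = in5 OR s5 = 0 OR 0 = 0
s7 = s1 OR s6 = 0 OR 0 = 0
s8 = s7 OR s4 = 0 OR 0 = 0
So s8 = 0 as required.

in0=1 in1=0 in2=0 in3=0 in4=1 in5=0 in6=0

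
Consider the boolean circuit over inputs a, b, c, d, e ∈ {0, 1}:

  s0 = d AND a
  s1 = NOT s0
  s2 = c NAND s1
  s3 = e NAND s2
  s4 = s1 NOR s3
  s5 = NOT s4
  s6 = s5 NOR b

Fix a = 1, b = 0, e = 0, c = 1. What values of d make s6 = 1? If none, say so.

no solution exists

With a = 1, b = 0, e = 0, c = 1 fixed, none of the 2 settings of d give s6 = 1.
For example, with d=1:
s0 = d AND a = 1 AND 1 = 1
s1 = NOT s0 = NOT 1 = 0
s2 = c NAND s1 = 1 NAND 0 = 1
s3 = e NAND s2 = 0 NAND 1 = 1
s4 = s1 NOR s3 = 0 NOR 1 = 0
s5 = NOT s4 = NOT 0 = 1
s6 = s5 NOR b = 1 NOR 0 = 0
giving s6 = 0 ≠ 1.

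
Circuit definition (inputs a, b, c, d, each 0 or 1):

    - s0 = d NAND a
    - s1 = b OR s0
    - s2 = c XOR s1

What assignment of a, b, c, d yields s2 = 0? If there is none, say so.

s2 = c XOR s1 must be 0, so c and s1 are equal.
Check with a=0, b=1, c=1, d=1:
s0 = d NAND a = 1 NAND 0 = 1
s1 = b OR s0 = 1 OR 1 = 1
s2 = c XOR s1 = 1 XOR 1 = 0
So s2 = 0 as required.

a=0, b=1, c=1, d=1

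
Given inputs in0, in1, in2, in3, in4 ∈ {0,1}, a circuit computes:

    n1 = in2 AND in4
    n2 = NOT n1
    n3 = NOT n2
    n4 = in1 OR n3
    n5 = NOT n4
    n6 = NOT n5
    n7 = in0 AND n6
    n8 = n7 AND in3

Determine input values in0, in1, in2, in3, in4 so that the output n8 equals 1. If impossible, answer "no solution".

in0=1, in1=1, in2=0, in3=1, in4=1

Check with in0=1, in1=1, in2=0, in3=1, in4=1:
n1 = in2 AND in4 = 0 AND 1 = 0
n2 = NOT n1 = NOT 0 = 1
n3 = NOT n2 = NOT 1 = 0
n4 = in1 OR n3 = 1 OR 0 = 1
n5 = NOT n4 = NOT 1 = 0
n6 = NOT n5 = NOT 0 = 1
n7 = in0 AND n6 = 1 AND 1 = 1
n8 = n7 AND in3 = 1 AND 1 = 1
So n8 = 1 as required.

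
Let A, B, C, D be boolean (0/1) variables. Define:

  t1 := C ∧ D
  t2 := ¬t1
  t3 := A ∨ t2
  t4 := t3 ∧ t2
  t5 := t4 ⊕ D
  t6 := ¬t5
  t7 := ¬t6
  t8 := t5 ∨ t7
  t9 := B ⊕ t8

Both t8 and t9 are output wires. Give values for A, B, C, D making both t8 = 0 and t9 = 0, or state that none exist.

Check with A=0 B=0 C=0 D=1:
t1 = C ∧ D = 0 ∧ 1 = 0
t2 = ¬t1 = ¬0 = 1
t3 = A ∨ t2 = 0 ∨ 1 = 1
t4 = t3 ∧ t2 = 1 ∧ 1 = 1
t5 = t4 ⊕ D = 1 ⊕ 1 = 0
t6 = ¬t5 = ¬0 = 1
t7 = ¬t6 = ¬1 = 0
t8 = t5 ∨ t7 = 0 ∨ 0 = 0
t9 = B ⊕ t8 = 0 ⊕ 0 = 0
So t8 = 0 and t9 = 0.

A=0 B=0 C=0 D=1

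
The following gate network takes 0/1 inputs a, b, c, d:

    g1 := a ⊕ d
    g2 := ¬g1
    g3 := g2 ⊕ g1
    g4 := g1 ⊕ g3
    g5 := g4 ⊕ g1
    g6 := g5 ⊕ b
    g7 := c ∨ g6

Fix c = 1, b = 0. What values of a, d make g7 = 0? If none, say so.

no solution exists

With c = 1, b = 0 fixed, none of the 4 settings of a, d give g7 = 0.
For example, with a=1, d=1:
g1 = a ⊕ d = 1 ⊕ 1 = 0
g2 = ¬g1 = ¬0 = 1
g3 = g2 ⊕ g1 = 1 ⊕ 0 = 1
g4 = g1 ⊕ g3 = 0 ⊕ 1 = 1
g5 = g4 ⊕ g1 = 1 ⊕ 0 = 1
g6 = g5 ⊕ b = 1 ⊕ 0 = 1
g7 = c ∨ g6 = 1 ∨ 1 = 1
giving g7 = 1 ≠ 0.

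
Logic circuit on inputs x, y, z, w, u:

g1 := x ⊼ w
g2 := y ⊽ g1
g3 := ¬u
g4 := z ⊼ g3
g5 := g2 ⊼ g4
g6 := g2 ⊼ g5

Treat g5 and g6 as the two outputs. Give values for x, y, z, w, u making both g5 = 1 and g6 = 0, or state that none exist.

x=1, y=0, z=1, w=1, u=0

Check with x=1, y=0, z=1, w=1, u=0:
g1 = x ⊼ w = 1 ⊼ 1 = 0
g2 = y ⊽ g1 = 0 ⊽ 0 = 1
g3 = ¬u = ¬0 = 1
g4 = z ⊼ g3 = 1 ⊼ 1 = 0
g5 = g2 ⊼ g4 = 1 ⊼ 0 = 1
g6 = g2 ⊼ g5 = 1 ⊼ 1 = 0
So g5 = 1 and g6 = 0.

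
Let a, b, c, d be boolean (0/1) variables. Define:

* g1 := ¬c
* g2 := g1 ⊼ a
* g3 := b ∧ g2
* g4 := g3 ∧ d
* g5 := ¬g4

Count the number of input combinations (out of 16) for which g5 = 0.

g5 = ¬g4 must be 0, so g4 = 1.
g4 = g3 ∧ d must be 1, so both g3 = 1 and d = 1.
Enumerating the 16 input combinations, 3 give g5 = 0 and 13 give g5 = 1.

3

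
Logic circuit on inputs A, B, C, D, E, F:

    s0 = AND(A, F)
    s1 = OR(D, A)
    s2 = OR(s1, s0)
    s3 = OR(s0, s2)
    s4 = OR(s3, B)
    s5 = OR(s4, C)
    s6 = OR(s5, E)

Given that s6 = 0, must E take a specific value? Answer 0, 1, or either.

0

s6 = OR(s5, E) must be 0, so both s5 = 0 and E = 0.
Every assignment with s6 = 0 has E = 0; there are 2 such assignment(s).
  A=0, B=0, C=0, D=0, E=0, F=0
  A=0, B=0, C=0, D=0, E=0, F=1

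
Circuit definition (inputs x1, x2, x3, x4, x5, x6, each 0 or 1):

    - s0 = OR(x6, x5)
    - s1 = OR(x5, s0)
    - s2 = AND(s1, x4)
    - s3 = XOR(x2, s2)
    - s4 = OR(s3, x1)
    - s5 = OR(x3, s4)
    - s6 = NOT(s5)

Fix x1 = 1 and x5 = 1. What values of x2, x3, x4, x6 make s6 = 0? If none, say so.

s6 = NOT(s5) must be 0, so s5 = 1.
Check with x1 = 1 and x5 = 1 and x2=1, x3=1, x4=1, x6=1:
s0 = OR(x6, x5) = OR(1, 1) = 1
s1 = OR(x5, s0) = OR(1, 1) = 1
s2 = AND(s1, x4) = AND(1, 1) = 1
s3 = XOR(x2, s2) = XOR(1, 1) = 0
s4 = OR(s3, x1) = OR(0, 1) = 1
s5 = OR(x3, s4) = OR(1, 1) = 1
s6 = NOT(s5) = NOT 1 = 0
So s6 = 0.

x2=1 x3=1 x4=1 x6=1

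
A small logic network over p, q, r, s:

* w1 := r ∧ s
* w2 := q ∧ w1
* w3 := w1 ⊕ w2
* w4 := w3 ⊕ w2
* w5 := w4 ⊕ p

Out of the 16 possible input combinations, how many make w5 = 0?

w5 = w4 ⊕ p must be 0, so w4 and p are equal.
Enumerating the 16 input combinations, 8 give w5 = 0 and 8 give w5 = 1.

8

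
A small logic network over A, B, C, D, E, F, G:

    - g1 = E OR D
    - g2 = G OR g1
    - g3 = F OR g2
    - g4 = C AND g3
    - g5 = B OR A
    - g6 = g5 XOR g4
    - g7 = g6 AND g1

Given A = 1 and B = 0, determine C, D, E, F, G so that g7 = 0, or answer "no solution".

C=1, D=1, E=1, F=0, G=0

Check with A = 1 and B = 0 and C=1, D=1, E=1, F=0, G=0:
g1 = E OR D = 1 OR 1 = 1
g2 = G OR g1 = 0 OR 1 = 1
g3 = F OR g2 = 0 OR 1 = 1
g4 = C AND g3 = 1 AND 1 = 1
g5 = B OR A = 0 OR 1 = 1
g6 = g5 XOR g4 = 1 XOR 1 = 0
g7 = g6 AND g1 = 0 AND 1 = 0
So g7 = 0.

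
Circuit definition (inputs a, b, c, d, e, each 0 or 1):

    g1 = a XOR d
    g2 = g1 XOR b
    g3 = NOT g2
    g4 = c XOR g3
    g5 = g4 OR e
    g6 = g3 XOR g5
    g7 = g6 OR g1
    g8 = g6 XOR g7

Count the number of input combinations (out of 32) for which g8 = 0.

g8 = g6 XOR g7 must be 0, so g6 and g7 are equal.
Enumerating the 32 input combinations, 24 give g8 = 0 and 8 give g8 = 1.

24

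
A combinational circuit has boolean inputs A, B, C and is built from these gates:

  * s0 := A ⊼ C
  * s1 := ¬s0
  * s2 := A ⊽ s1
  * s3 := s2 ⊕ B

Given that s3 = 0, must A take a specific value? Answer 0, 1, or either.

either

Both values of A occur among assignments with s3 = 0:
  A=0: A=0, B=1, C=0
  A=1: A=1, B=0, C=0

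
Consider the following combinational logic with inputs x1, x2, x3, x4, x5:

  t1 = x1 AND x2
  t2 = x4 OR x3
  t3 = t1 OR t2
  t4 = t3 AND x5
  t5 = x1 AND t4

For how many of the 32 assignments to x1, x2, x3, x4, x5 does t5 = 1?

t5 = x1 AND t4 must be 1, so both x1 = 1 and t4 = 1.
t4 = t3 AND x5 must be 1, so both t3 = 1 and x5 = 1.
Enumerating the 32 input combinations, 7 give t5 = 1 and 25 give t5 = 0.

7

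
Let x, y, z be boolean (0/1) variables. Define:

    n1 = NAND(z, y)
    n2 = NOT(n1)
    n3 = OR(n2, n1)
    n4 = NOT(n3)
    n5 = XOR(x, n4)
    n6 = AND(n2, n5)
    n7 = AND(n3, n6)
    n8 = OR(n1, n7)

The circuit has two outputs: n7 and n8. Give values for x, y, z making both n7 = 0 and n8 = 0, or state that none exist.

Check with x=0 y=1 z=1:
n1 = NAND(z, y) = NAND(1, 1) = 0
n2 = NOT(n1) = NOT 0 = 1
n3 = OR(n2, n1) = OR(1, 0) = 1
n4 = NOT(n3) = NOT 1 = 0
n5 = XOR(x, n4) = XOR(0, 0) = 0
n6 = AND(n2, n5) = AND(1, 0) = 0
n7 = AND(n3, n6) = AND(1, 0) = 0
n8 = OR(n1, n7) = OR(0, 0) = 0
So n7 = 0 and n8 = 0.

x=0 y=1 z=1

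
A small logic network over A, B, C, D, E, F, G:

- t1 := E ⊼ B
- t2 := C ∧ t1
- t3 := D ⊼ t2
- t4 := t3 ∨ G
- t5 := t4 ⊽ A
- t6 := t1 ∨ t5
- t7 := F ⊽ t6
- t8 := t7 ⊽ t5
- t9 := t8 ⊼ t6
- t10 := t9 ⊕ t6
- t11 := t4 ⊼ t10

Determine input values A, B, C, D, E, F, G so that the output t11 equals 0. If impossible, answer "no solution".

t11 = t4 ⊼ t10 must be 0, so both t4 = 1 and t10 = 1.
t4 = t3 ∨ G must be 1, so at least one of t3, G is 1.
t10 = t9 ⊕ t6 must be 1, so t9 and t6 differ.
Check with A=1, B=0, C=1, D=0, E=1, F=0, G=0:
t1 = E ⊼ B = 1 ⊼ 0 = 1
t2 = C ∧ t1 = 1 ∧ 1 = 1
t3 = D ⊼ t2 = 0 ⊼ 1 = 1
t4 = t3 ∨ G = 1 ∨ 0 = 1
t5 = t4 ⊽ A = 1 ⊽ 1 = 0
t6 = t1 ∨ t5 = 1 ∨ 0 = 1
t7 = F ⊽ t6 = 0 ⊽ 1 = 0
t8 = t7 ⊽ t5 = 0 ⊽ 0 = 1
t9 = t8 ⊼ t6 = 1 ⊼ 1 = 0
t10 = t9 ⊕ t6 = 0 ⊕ 1 = 1
t11 = t4 ⊼ t10 = 1 ⊼ 1 = 0
So t11 = 0 as required.

A=1, B=0, C=1, D=0, E=1, F=0, G=0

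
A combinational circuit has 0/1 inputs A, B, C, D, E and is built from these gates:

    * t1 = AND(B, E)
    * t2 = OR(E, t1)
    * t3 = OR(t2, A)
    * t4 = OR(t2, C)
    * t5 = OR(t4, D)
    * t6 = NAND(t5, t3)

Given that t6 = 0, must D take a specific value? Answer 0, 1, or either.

either

Both values of D occur among assignments with t6 = 0:
  D=0: A=0, B=0, C=0, D=0, E=1
  D=1: A=0, B=0, C=0, D=1, E=1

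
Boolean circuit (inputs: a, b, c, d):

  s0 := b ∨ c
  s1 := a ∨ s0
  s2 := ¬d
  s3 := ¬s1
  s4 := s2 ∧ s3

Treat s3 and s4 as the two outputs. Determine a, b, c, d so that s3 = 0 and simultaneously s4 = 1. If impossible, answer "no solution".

Across all 16 input combinations, none give both s3 = 0 and s4 = 1.

no solution exists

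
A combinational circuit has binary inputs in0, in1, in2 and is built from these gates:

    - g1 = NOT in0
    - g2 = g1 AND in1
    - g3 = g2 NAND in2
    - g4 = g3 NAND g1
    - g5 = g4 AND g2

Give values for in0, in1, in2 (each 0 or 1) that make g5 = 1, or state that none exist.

in0=0, in1=1, in2=1

g5 = g4 AND g2 must be 1, so both g4 = 1 and g2 = 1.
g4 = g3 NAND g1 must be 1, so at least one of g3, g1 is 0.
g2 = g1 AND in1 must be 1, so both g1 = 1 and in1 = 1.
Check with in0=0, in1=1, in2=1:
g1 = NOT in0 = NOT 0 = 1
g2 = g1 AND in1 = 1 AND 1 = 1
g3 = g2 NAND in2 = 1 NAND 1 = 0
g4 = g3 NAND g1 = 0 NAND 1 = 1
g5 = g4 AND g2 = 1 AND 1 = 1
So g5 = 1 as required.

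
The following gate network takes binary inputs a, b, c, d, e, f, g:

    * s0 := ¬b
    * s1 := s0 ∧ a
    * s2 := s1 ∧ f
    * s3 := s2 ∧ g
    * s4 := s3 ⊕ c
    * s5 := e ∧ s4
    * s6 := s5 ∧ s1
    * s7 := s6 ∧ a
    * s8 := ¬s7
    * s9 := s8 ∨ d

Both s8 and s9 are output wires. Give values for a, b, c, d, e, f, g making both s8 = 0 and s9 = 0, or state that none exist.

a=1 b=0 c=0 d=0 e=1 f=1 g=1

Check with a=1 b=0 c=0 d=0 e=1 f=1 g=1:
s0 = ¬b = ¬0 = 1
s1 = s0 ∧ a = 1 ∧ 1 = 1
s2 = s1 ∧ f = 1 ∧ 1 = 1
s3 = s2 ∧ g = 1 ∧ 1 = 1
s4 = s3 ⊕ c = 1 ⊕ 0 = 1
s5 = e ∧ s4 = 1 ∧ 1 = 1
s6 = s5 ∧ s1 = 1 ∧ 1 = 1
s7 = s6 ∧ a = 1 ∧ 1 = 1
s8 = ¬s7 = ¬1 = 0
s9 = s8 ∨ d = 0 ∨ 0 = 0
So s8 = 0 and s9 = 0.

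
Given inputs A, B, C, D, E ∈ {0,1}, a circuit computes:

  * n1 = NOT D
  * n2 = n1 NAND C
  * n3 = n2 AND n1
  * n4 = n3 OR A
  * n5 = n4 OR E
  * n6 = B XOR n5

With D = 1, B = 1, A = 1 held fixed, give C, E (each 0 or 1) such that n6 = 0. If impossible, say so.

C=1, E=1

Check with D = 1, B = 1, A = 1 and C=1, E=1:
n1 = NOT D = NOT 1 = 0
n2 = n1 NAND C = 0 NAND 1 = 1
n3 = n2 AND n1 = 1 AND 0 = 0
n4 = n3 OR A = 0 OR 1 = 1
n5 = n4 OR E = 1 OR 1 = 1
n6 = B XOR n5 = 1 XOR 1 = 0
So n6 = 0.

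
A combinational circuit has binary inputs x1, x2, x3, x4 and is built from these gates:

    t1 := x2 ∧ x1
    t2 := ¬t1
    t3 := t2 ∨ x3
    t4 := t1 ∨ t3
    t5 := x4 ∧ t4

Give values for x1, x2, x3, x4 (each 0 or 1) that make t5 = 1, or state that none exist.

t5 = x4 ∧ t4 must be 1, so both x4 = 1 and t4 = 1.
t4 = t1 ∨ t3 must be 1, so at least one of t1, t3 is 1.
Check with x1=0, x2=0, x3=1, x4=1:
t1 = x2 ∧ x1 = 0 ∧ 0 = 0
t2 = ¬t1 = ¬0 = 1
t3 = t2 ∨ x3 = 1 ∨ 1 = 1
t4 = t1 ∨ t3 = 0 ∨ 1 = 1
t5 = x4 ∧ t4 = 1 ∧ 1 = 1
So t5 = 1 as required.

x1=0, x2=0, x3=1, x4=1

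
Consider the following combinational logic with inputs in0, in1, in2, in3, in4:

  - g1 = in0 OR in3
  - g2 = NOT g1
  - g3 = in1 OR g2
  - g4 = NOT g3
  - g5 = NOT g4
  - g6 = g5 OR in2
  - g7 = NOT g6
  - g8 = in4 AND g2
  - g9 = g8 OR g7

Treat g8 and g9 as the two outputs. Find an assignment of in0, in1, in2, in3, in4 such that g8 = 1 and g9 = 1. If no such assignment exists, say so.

Check with in0=0, in1=0, in2=0, in3=0, in4=1:
g1 = in0 OR in3 = 0 OR 0 = 0
g2 = NOT g1 = NOT 0 = 1
g3 = in1 OR g2 = 0 OR 1 = 1
g4 = NOT g3 = NOT 1 = 0
g5 = NOT g4 = NOT 0 = 1
g6 = g5 OR in2 = 1 OR 0 = 1
g7 = NOT g6 = NOT 1 = 0
g8 = in4 AND g2 = 1 AND 1 = 1
g9 = g8 OR g7 = 1 OR 0 = 1
So g8 = 1 and g9 = 1.

in0=0, in1=0, in2=0, in3=0, in4=1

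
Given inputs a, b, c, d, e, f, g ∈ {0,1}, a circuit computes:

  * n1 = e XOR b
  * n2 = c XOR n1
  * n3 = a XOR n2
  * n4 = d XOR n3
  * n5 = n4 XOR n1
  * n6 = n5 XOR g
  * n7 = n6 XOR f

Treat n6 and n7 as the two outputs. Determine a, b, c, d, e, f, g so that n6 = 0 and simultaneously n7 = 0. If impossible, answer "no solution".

Check with a=1 b=0 c=1 d=1 e=1 f=0 g=1:
n1 = e XOR b = 1 XOR 0 = 1
n2 = c XOR n1 = 1 XOR 1 = 0
n3 = a XOR n2 = 1 XOR 0 = 1
n4 = d XOR n3 = 1 XOR 1 = 0
n5 = n4 XOR n1 = 0 XOR 1 = 1
n6 = n5 XOR g = 1 XOR 1 = 0
n7 = n6 XOR f = 0 XOR 0 = 0
So n6 = 0 and n7 = 0.

a=1 b=0 c=1 d=1 e=1 f=0 g=1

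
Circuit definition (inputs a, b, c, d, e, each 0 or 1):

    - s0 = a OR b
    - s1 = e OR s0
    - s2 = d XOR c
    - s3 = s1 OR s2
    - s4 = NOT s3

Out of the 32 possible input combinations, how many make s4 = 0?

30

s4 = NOT s3 must be 0, so s3 = 1.
s3 = s1 OR s2 must be 1, so at least one of s1, s2 is 1.
Enumerating the 32 input combinations, 30 give s4 = 0 and 2 give s4 = 1.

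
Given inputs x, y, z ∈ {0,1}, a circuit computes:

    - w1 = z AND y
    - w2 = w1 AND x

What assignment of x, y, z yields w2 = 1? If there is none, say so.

w2 = w1 AND x must be 1, so both w1 = 1 and x = 1.
w1 = z AND y must be 1, so both z = 1 and y = 1.
Check with x=1 y=1 z=1:
w1 = z AND y = 1 AND 1 = 1
w2 = w1 AND x = 1 AND 1 = 1
So w2 = 1 as required.

x=1 y=1 z=1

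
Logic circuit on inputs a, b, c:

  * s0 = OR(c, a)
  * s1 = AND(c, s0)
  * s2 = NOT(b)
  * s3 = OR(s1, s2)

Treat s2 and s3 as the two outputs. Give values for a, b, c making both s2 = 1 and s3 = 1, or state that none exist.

Check with a=0, b=0, c=0:
s0 = OR(c, a) = OR(0, 0) = 0
s1 = AND(c, s0) = AND(0, 0) = 0
s2 = NOT(b) = NOT 0 = 1
s3 = OR(s1, s2) = OR(0, 1) = 1
So s2 = 1 and s3 = 1.

a=0, b=0, c=0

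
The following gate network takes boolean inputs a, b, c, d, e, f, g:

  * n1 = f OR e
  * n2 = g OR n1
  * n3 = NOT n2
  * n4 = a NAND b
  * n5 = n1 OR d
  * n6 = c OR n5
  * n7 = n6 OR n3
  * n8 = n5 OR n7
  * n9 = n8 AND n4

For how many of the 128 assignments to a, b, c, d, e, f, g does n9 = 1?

93

n9 = n8 AND n4 must be 1, so both n8 = 1 and n4 = 1.
n8 = n5 OR n7 must be 1, so at least one of n5, n7 is 1.
n4 = a NAND b must be 1, so at least one of a, b is 0.
Enumerating the 128 input combinations, 93 give n9 = 1 and 35 give n9 = 0.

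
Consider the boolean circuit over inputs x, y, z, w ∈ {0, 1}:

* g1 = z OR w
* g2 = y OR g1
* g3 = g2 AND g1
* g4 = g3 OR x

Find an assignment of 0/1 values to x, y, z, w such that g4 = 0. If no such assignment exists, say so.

g4 = g3 OR x must be 0, so both g3 = 0 and x = 0.
g3 = g2 AND g1 must be 0, so at least one of g2, g1 is 0.
Check with x=0 y=1 z=0 w=0:
g1 = z OR w = 0 OR 0 = 0
g2 = y OR g1 = 1 OR 0 = 1
g3 = g2 AND g1 = 1 AND 0 = 0
g4 = g3 OR x = 0 OR 0 = 0
So g4 = 0 as required.

x=0 y=1 z=0 w=0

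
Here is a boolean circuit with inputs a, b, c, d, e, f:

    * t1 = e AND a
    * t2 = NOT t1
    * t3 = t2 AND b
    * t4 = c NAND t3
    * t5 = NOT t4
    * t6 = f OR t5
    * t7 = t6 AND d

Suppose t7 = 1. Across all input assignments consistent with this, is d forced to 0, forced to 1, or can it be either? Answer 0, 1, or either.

t7 = t6 AND d must be 1, so both t6 = 1 and d = 1.
t6 = f OR t5 must be 1, so at least one of f, t5 is 1.
Every assignment with t7 = 1 has d = 1; there are 19 such assignment(s).

1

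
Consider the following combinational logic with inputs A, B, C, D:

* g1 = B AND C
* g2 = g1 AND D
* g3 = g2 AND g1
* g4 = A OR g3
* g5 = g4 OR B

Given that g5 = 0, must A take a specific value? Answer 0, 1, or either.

g5 = g4 OR B must be 0, so both g4 = 0 and B = 0.
g4 = A OR g3 must be 0, so both A = 0 and g3 = 0.
Every assignment with g5 = 0 has A = 0; there are 4 such assignment(s).
  A=0, B=0, C=0, D=0
  A=0, B=0, C=0, D=1
  A=0, B=0, C=1, D=0
  A=0, B=0, C=1, D=1

0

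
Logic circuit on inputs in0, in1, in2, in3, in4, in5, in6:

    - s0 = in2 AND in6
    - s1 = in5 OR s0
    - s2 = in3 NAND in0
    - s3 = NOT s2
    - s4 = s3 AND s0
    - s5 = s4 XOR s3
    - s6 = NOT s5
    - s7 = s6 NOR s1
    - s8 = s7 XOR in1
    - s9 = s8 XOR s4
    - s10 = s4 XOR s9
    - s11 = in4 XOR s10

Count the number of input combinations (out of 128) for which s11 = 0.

64

s11 = in4 XOR s10 must be 0, so in4 and s10 are equal.
Enumerating the 128 input combinations, 64 give s11 = 0 and 64 give s11 = 1.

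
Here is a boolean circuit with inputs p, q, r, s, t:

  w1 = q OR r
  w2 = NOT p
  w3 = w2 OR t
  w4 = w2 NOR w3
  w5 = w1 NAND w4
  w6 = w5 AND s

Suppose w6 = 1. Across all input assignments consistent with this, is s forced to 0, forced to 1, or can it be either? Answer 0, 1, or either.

w6 = w5 AND s must be 1, so both w5 = 1 and s = 1.
Every assignment with w6 = 1 has s = 1; there are 13 such assignment(s).

1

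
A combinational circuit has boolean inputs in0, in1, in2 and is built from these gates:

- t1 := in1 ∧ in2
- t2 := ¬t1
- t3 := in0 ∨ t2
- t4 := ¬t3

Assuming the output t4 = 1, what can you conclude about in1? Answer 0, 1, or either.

1

t4 = ¬t3 must be 1, so t3 = 0.
Every assignment with t4 = 1 has in1 = 1; there are 1 such assignment(s).
  in0=0, in1=1, in2=1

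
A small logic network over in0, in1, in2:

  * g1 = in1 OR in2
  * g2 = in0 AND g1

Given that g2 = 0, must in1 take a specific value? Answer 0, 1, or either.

Both values of in1 occur among assignments with g2 = 0:
  in1=0: in0=0, in1=0, in2=0
  in1=1: in0=0, in1=1, in2=0

either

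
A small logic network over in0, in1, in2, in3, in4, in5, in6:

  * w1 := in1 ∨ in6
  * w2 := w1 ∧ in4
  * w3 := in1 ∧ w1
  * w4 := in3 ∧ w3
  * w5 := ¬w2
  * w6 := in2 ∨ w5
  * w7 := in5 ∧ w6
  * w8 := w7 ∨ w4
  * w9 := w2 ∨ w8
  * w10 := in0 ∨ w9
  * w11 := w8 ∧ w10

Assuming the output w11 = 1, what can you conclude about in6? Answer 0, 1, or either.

Both values of in6 occur among assignments with w11 = 1:
  in6=0: in0=0, in1=0, in2=0, in3=0, in4=0, in5=1, in6=0
  in6=1: in0=0, in1=0, in2=0, in3=0, in4=0, in5=1, in6=1

either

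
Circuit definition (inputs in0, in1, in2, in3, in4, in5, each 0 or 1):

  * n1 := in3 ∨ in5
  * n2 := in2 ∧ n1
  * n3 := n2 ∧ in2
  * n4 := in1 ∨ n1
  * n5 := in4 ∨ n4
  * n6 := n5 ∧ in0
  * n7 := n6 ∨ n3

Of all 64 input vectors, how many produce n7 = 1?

42

n7 = n6 ∨ n3 must be 1, so at least one of n6, n3 is 1.
Enumerating the 64 input combinations, 42 give n7 = 1 and 22 give n7 = 0.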